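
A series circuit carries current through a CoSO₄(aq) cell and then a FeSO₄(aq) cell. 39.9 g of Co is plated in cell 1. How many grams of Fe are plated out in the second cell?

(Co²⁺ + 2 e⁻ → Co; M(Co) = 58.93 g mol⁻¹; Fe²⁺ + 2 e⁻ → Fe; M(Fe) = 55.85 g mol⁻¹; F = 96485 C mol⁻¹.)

n(Co) = 39.9 / 58.93 = 0.6771 mol.
Since Co²⁺ + 2 e⁻ → Co, n(e⁻) passed = 2 × 0.6771 = 1.354 mol.
Cells in series carry the same charge, so the same 1.354 mol of electrons passes through cell 2.
Fe²⁺ + 2 e⁻ → Fe, so n(Fe) = 1.354 / 2 = 0.6771 mol.
m(Fe) = 0.6771 × 55.85 = 37.8 g.

37.8 g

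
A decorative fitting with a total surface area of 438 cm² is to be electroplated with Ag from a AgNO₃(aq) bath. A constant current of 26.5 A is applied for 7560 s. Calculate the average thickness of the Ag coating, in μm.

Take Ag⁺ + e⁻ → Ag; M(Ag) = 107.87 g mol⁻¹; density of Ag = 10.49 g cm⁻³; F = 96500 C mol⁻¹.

487 μm

Q = I·t = 26.50 × 7560.0 = 200300 C; n(e⁻) = 2.076 mol.
n(Ag) = n(e⁻)/1 = 2.076 mol, so m = 2.076 × 107.87 = 223.9 g.
Volume = m/ρ = 223.9 / 10.49 = 21.35 cm³.
Thickness = V/A = 21.35 / 438 = 0.0487 cm = 487 μm.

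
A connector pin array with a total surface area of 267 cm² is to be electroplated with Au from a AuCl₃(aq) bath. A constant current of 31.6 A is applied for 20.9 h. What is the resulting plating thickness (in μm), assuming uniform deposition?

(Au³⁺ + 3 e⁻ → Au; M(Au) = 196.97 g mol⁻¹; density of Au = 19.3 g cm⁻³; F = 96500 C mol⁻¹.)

Q = I·t = 31.60 × 75240 = 2378000 C; n(e⁻) = 24.64 mol.
n(Au) = n(e⁻)/3 = 8.213 mol, so m = 8.213 × 196.97 = 1618 g.
Volume = m/ρ = 1618 / 19.3 = 83.82 cm³.
Thickness = V/A = 83.82 / 267 = 0.314 cm = 3140 μm.

3140 μm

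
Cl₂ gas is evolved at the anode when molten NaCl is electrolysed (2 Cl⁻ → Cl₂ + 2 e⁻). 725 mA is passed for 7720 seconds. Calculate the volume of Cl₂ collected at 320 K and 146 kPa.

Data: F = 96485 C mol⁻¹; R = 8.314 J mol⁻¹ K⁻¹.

0.529 L

Q = I·t = 0.7250 A × 7720.0 s = 5597 C.
n(e⁻) = Q/F = 5597 / 96485 = 0.05801 mol.
2 electrons are transferred per Cl₂ molecule, so n(Cl₂) = 0.05801 / 2 = 0.02900 mol.
V = nRT/P = (0.02900 × 8.314 × 320) / (146 × 10³ Pa) = 5.29 × 10⁻⁴ m³ = 0.529 L.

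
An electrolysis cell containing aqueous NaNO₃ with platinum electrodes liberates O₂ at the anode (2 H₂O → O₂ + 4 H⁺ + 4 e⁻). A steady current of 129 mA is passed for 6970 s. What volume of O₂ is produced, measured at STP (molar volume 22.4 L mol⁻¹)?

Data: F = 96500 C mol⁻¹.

Q = I·t = 0.1290 A × 6970.0 s = 899.1 C.
n(e⁻) = Q/F = 899.1 / 96500 = 0.009317 mol.
4 electrons are transferred per O₂ molecule, so n(O₂) = 0.009317 / 4 = 0.002329 mol.
V = n × V_m = 0.002329 × 22.4 = 0.0522 L.

0.0522 L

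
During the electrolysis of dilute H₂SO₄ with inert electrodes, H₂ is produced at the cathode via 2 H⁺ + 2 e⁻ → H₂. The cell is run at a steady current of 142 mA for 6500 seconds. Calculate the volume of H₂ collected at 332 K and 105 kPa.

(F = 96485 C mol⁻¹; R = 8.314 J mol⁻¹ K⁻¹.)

Q = I·t = 0.1420 A × 6500.0 s = 923.0 C.
n(e⁻) = Q/F = 923.0 / 96485 = 0.009566 mol.
2 electrons are transferred per H₂ molecule, so n(H₂) = 0.009566 / 2 = 0.004783 mol.
V = nRT/P = (0.004783 × 8.314 × 332) / (105 × 10³ Pa) = 1.26 × 10⁻⁴ m³ = 0.126 L.

0.126 L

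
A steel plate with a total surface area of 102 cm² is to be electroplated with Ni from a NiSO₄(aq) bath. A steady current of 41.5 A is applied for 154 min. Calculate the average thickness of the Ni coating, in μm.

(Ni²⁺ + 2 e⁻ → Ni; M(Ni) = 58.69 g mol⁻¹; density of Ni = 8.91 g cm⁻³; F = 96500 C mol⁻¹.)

1280 μm

Q = I·t = 41.50 × 9240.0 = 383500 C; n(e⁻) = 3.974 mol.
n(Ni) = n(e⁻)/2 = 1.987 mol, so m = 1.987 × 58.69 = 116.6 g.
Volume = m/ρ = 116.6 / 8.91 = 13.09 cm³.
Thickness = V/A = 13.09 / 102 = 0.128 cm = 1280 μm.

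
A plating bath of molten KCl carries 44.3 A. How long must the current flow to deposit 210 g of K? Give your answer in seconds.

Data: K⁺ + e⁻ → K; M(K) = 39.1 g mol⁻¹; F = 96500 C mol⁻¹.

n(K) = m/M = 210 / 39.1 = 5.371 mol.
Each K atom requires 1 electron, so n(e⁻) = 1 × 5.371 = 5.371 mol.
Q = n(e⁻)·F = 5.371 × 96500 = 518300 C.
t = Q/I = 518300 / 44.30 A = 11700 s.

11700 s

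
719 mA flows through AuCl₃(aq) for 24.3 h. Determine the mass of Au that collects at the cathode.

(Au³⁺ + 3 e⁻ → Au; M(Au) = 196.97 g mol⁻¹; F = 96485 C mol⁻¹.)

Q = I·t = 0.7190 A × 87480 s = 62900 C.
n(e⁻) = Q/F = 62900 / 96485 = 0.6519 mol.
Au³⁺ + 3 e⁻ → Au, so n(Au) = n(e⁻)/3 = 0.2173 mol.
m = n·M = 0.2173 × 196.97 = 42.8 g.

42.8 g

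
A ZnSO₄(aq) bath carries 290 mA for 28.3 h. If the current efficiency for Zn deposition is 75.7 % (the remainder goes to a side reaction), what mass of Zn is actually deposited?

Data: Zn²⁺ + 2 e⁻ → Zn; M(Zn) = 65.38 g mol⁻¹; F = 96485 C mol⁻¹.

7.58 g

Q = I·t = 0.2900 × 101880 = 29550 C.
n(e⁻) = 29550/96485 = 0.3062 mol; theoretically n(Zn) = 0.3062/2 = 0.1531 mol, m_theo = 10.01 g.
At 75.7 % efficiency, m_actual = 0.757 × 10.01 = 7.58 g.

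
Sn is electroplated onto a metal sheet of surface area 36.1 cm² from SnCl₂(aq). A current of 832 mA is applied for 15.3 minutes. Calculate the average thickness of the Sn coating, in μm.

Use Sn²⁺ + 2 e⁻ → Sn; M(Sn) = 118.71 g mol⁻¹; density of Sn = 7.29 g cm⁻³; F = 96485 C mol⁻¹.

Q = I·t = 0.8320 × 918.00 = 763.8 C; n(e⁻) = 0.007916 mol.
n(Sn) = n(e⁻)/2 = 0.003958 mol, so m = 0.003958 × 118.71 = 0.4699 g.
Volume = m/ρ = 0.4699 / 7.29 = 0.06445 cm³.
Thickness = V/A = 0.06445 / 36.1 = 0.00179 cm = 17.9 μm.

17.9 μm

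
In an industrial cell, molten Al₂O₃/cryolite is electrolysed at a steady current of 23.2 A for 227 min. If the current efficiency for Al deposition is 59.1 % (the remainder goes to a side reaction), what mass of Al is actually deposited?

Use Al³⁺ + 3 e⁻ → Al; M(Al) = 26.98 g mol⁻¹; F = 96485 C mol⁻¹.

17.4 g

Q = I·t = 23.20 × 13620 = 316000 C.
n(e⁻) = 316000/96485 = 3.275 mol; theoretically n(Al) = 3.275/3 = 1.092 mol, m_theo = 29.45 g.
At 59.1 % efficiency, m_actual = 0.591 × 29.45 = 17.4 g.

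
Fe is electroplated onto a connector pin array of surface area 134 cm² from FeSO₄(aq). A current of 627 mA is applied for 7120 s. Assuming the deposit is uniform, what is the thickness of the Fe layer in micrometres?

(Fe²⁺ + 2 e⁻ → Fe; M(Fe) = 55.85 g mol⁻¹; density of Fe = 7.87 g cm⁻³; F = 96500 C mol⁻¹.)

Q = I·t = 0.6270 × 7120.0 = 4464 C; n(e⁻) = 0.04626 mol.
n(Fe) = n(e⁻)/2 = 0.02313 mol, so m = 0.02313 × 55.85 = 1.292 g.
Volume = m/ρ = 1.292 / 7.87 = 0.1641 cm³.
Thickness = V/A = 0.1641 / 134 = 0.00122 cm = 12.2 μm.

12.2 μm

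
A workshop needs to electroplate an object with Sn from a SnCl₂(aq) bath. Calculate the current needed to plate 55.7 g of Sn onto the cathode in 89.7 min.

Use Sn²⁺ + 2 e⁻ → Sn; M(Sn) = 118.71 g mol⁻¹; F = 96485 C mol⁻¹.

16.8 A

n(Sn) = 55.7 / 118.71 = 0.4692 mol.
n(e⁻) = 2 × 0.4692 = 0.9384 mol.
Q = n(e⁻)·F = 0.9384 × 96485 = 90540 C.
I = Q/t = 90540 / 5382.0 s = 16.8 A.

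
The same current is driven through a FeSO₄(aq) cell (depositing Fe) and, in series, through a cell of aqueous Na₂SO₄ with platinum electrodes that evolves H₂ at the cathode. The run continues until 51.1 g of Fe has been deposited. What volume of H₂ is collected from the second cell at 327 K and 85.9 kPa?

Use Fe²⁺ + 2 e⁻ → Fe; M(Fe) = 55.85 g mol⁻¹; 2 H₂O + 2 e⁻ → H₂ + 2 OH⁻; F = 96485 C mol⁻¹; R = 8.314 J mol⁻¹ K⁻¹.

n(Fe) = 51.1 / 55.85 = 0.9150 mol, so n(e⁻) = 2 × 0.9150 = 1.830 mol.
The cells are in series, so the same 1.830 mol of electrons passes through the second cell.
2 H₂O + 2 e⁻ → H₂ + 2 OH⁻ — 2 mol e⁻ per mol H₂, so n(H₂) = 1.830/2 = 0.9150 mol.
V = nRT/P = (0.9150 × 8.314 × 327) / (85.9 × 10³) = 0.0290 m³ = 29.0 L.

29.0 L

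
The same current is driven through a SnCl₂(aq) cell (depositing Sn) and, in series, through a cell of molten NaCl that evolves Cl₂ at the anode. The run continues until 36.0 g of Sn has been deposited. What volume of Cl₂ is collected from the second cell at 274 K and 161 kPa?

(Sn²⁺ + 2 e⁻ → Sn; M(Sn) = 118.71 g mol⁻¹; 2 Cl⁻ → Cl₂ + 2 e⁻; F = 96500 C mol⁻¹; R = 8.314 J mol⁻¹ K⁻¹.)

n(Sn) = 36.0 / 118.71 = 0.3033 mol, so n(e⁻) = 2 × 0.3033 = 0.6065 mol.
The cells are in series, so the same 0.6065 mol of electrons passes through the second cell.
2 Cl⁻ → Cl₂ + 2 e⁻ — 2 mol e⁻ per mol Cl₂, so n(Cl₂) = 0.6065/2 = 0.3033 mol.
V = nRT/P = (0.3033 × 8.314 × 274) / (161 × 10³) = 0.00429 m³ = 4.29 L.

4.29 L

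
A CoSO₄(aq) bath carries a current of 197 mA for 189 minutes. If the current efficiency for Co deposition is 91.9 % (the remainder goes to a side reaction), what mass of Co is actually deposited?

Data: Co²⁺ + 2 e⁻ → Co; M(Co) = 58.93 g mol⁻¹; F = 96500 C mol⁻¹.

0.627 g

Q = I·t = 0.1970 × 11340 = 2234 C.
n(e⁻) = 2234/96500 = 0.02315 mol; theoretically n(Co) = 0.02315/2 = 0.01158 mol, m_theo = 0.6821 g.
At 91.9 % efficiency, m_actual = 0.919 × 0.6821 = 0.627 g.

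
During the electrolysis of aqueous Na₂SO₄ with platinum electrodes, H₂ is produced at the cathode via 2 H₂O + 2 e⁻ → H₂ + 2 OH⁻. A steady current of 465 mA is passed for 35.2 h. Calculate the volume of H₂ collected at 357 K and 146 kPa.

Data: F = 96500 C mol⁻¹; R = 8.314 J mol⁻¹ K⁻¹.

6.21 L

Q = I·t = 0.4650 A × 126720 s = 58920 C.
n(e⁻) = Q/F = 58920 / 96500 = 0.6106 mol.
2 electrons are transferred per H₂ molecule, so n(H₂) = 0.6106 / 2 = 0.3053 mol.
V = nRT/P = (0.3053 × 8.314 × 357) / (146 × 10³ Pa) = 0.00621 m³ = 6.21 L.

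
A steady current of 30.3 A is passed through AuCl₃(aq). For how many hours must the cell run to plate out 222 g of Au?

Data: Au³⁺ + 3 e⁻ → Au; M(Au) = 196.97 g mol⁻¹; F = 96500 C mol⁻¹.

n(Au) = m/M = 222 / 196.97 = 1.127 mol.
Each Au atom requires 3 electrons, so n(e⁻) = 3 × 1.127 = 3.381 mol.
Q = n(e⁻)·F = 3.381 × 96500 = 326300 C.
t = Q/I = 326300 / 30.30 A = 10770 s = 2.99 h.

2.99 h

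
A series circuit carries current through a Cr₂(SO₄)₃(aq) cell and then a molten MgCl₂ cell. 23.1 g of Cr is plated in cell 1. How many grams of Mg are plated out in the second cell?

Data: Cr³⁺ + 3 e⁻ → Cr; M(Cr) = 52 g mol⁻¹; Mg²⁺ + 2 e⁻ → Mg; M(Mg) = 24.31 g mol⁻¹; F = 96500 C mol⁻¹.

16.2 g

n(Cr) = 23.1 / 52 = 0.4442 mol.
Since Cr³⁺ + 3 e⁻ → Cr, n(e⁻) passed = 3 × 0.4442 = 1.333 mol.
Cells in series carry the same charge, so the same 1.333 mol of electrons passes through cell 2.
Mg²⁺ + 2 e⁻ → Mg, so n(Mg) = 1.333 / 2 = 0.6663 mol.
m(Mg) = 0.6663 × 24.31 = 16.2 g.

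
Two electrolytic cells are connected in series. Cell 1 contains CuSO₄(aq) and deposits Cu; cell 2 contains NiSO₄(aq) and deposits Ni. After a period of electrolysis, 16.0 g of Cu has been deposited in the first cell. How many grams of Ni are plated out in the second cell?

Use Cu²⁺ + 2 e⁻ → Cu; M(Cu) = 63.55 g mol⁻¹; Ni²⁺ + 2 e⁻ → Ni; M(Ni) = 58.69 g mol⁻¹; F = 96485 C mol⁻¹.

14.8 g

n(Cu) = 16.0 / 63.55 = 0.2518 mol.
Since Cu²⁺ + 2 e⁻ → Cu, n(e⁻) passed = 2 × 0.2518 = 0.5035 mol.
Cells in series carry the same charge, so the same 0.5035 mol of electrons passes through cell 2.
Ni²⁺ + 2 e⁻ → Ni, so n(Ni) = 0.5035 / 2 = 0.2518 mol.
m(Ni) = 0.2518 × 58.69 = 14.8 g.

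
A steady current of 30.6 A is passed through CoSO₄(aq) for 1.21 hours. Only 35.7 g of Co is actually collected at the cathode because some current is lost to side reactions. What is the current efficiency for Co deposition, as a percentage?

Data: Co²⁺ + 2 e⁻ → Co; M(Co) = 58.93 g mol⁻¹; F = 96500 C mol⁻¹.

87.7 %

Q = I·t = 30.60 × 4356.0 = 133300 C; n(e⁻) = 133300/96500 = 1.381 mol.
Theoretical n(Co) = n(e⁻)/2 = 0.6906 mol, i.e. m_theo = 0.6906 × 58.93 = 40.70 g.
Efficiency = m_actual / m_theo = 35.7 / 40.70 = 87.7 %.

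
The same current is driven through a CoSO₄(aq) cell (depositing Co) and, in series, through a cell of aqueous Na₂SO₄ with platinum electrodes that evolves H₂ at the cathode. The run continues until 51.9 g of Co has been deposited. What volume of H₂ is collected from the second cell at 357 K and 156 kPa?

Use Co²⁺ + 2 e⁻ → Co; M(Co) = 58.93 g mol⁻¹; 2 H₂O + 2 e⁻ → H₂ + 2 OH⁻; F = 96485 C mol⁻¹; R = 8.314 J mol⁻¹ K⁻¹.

n(Co) = 51.9 / 58.93 = 0.8807 mol, so n(e⁻) = 2 × 0.8807 = 1.761 mol.
The cells are in series, so the same 1.761 mol of electrons passes through the second cell.
2 H₂O + 2 e⁻ → H₂ + 2 OH⁻ — 2 mol e⁻ per mol H₂, so n(H₂) = 1.761/2 = 0.8807 mol.
V = nRT/P = (0.8807 × 8.314 × 357) / (156 × 10³) = 0.0168 m³ = 16.8 L.

16.8 L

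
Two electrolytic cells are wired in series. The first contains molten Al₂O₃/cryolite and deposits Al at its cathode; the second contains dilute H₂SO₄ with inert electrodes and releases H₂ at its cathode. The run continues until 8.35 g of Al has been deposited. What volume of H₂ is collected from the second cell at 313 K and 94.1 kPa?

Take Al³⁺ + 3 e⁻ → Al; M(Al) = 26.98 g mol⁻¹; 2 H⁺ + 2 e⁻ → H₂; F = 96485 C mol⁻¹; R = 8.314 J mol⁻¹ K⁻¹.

12.8 L

n(Al) = 8.35 / 26.98 = 0.3095 mol, so n(e⁻) = 3 × 0.3095 = 0.9285 mol.
The cells are in series, so the same 0.9285 mol of electrons passes through the second cell.
2 H⁺ + 2 e⁻ → H₂ — 2 mol e⁻ per mol H₂, so n(H₂) = 0.9285/2 = 0.4642 mol.
V = nRT/P = (0.4642 × 8.314 × 313) / (94.1 × 10³) = 0.0128 m³ = 12.8 L.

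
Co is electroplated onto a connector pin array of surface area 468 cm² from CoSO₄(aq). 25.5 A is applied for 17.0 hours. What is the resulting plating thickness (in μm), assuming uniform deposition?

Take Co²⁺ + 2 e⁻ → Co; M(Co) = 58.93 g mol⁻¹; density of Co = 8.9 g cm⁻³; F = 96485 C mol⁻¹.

1140 μm

Q = I·t = 25.50 × 61200 = 1561000 C; n(e⁻) = 16.17 mol.
n(Co) = n(e⁻)/2 = 8.087 mol, so m = 8.087 × 58.93 = 476.6 g.
Volume = m/ρ = 476.6 / 8.9 = 53.55 cm³.
Thickness = V/A = 53.55 / 468 = 0.114 cm = 1140 μm.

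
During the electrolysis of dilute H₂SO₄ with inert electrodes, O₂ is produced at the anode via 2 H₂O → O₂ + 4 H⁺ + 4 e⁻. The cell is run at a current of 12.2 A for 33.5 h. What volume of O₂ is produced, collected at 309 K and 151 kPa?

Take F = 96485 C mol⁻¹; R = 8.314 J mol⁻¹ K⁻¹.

Q = I·t = 12.20 A × 120600 s = 1471000 C.
n(e⁻) = Q/F = 1471000 / 96485 = 15.25 mol.
4 electrons are transferred per O₂ molecule, so n(O₂) = 15.25 / 4 = 3.812 mol.
V = nRT/P = (3.812 × 8.314 × 309) / (151 × 10³ Pa) = 0.0649 m³ = 64.9 L.

64.9 L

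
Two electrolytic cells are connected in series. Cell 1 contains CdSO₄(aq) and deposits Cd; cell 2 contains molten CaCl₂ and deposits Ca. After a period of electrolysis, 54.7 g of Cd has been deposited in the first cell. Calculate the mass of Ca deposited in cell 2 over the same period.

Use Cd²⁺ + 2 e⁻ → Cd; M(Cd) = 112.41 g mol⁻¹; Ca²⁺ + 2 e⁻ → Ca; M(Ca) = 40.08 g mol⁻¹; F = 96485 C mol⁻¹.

19.5 g

n(Cd) = 54.7 / 112.41 = 0.4866 mol.
Since Cd²⁺ + 2 e⁻ → Cd, n(e⁻) passed = 2 × 0.4866 = 0.9732 mol.
Cells in series carry the same charge, so the same 0.9732 mol of electrons passes through cell 2.
Ca²⁺ + 2 e⁻ → Ca, so n(Ca) = 0.9732 / 2 = 0.4866 mol.
m(Ca) = 0.4866 × 40.08 = 19.5 g.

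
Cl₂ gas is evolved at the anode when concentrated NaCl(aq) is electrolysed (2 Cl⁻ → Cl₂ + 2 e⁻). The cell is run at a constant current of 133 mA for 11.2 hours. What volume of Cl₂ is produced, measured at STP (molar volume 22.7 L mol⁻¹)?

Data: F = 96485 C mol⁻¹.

Q = I·t = 0.1330 A × 40320 s = 5363 C.
n(e⁻) = Q/F = 5363 / 96485 = 0.05558 mol.
2 electrons are transferred per Cl₂ molecule, so n(Cl₂) = 0.05558 / 2 = 0.02779 mol.
V = n × V_m = 0.02779 × 22.7 = 0.631 L.

0.631 L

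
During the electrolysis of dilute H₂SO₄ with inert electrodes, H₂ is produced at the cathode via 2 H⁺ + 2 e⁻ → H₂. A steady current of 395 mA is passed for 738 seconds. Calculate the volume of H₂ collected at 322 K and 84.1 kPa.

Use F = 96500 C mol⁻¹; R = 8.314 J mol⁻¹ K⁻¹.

Q = I·t = 0.3950 A × 738.00 s = 291.5 C.
n(e⁻) = Q/F = 291.5 / 96500 = 0.003021 mol.
2 electrons are transferred per H₂ molecule, so n(H₂) = 0.003021 / 2 = 0.001510 mol.
V = nRT/P = (0.001510 × 8.314 × 322) / (84.1 × 10³ Pa) = 4.81 × 10⁻⁵ m³ = 0.0481 L.

0.0481 L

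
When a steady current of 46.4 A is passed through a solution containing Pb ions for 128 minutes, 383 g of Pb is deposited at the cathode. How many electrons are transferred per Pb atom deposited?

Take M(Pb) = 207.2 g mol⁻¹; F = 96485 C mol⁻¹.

Q = I·t = 46.40 A × 7680.0 s = 356400 C, so n(e⁻) = 356400/96485 = 3.693 mol.
n(Pb) deposited = 383 / 207.2 = 1.848 mol.
Electrons per atom = n(e⁻)/n(Pb) = 3.693 / 1.848 = 2.00 ≈ 2, so the ion is Pb²⁺.

2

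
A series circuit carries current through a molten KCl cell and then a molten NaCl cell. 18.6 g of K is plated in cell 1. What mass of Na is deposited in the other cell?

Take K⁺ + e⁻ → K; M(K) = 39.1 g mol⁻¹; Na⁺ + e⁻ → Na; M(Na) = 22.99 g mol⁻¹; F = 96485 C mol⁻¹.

n(K) = 18.6 / 39.1 = 0.4757 mol.
Since K⁺ + e⁻ → K, n(e⁻) passed = 1 × 0.4757 = 0.4757 mol.
Cells in series carry the same charge, so the same 0.4757 mol of electrons passes through cell 2.
Na⁺ + e⁻ → Na, so n(Na) = 0.4757 / 1 = 0.4757 mol.
m(Na) = 0.4757 × 22.99 = 10.9 g.

10.9 g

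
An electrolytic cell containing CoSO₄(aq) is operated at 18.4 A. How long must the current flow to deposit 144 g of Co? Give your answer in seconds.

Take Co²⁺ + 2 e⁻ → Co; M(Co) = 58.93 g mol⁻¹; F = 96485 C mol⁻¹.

25600 s

n(Co) = m/M = 144 / 58.93 = 2.444 mol.
Each Co atom requires 2 electrons, so n(e⁻) = 2 × 2.444 = 4.887 mol.
Q = n(e⁻)·F = 4.887 × 96485 = 471500 C.
t = Q/I = 471500 / 18.40 A = 25630 s.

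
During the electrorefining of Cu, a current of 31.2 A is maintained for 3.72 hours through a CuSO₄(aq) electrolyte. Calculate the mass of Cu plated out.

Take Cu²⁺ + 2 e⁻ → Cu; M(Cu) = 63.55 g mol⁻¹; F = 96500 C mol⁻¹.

138 g

Q = I·t = 31.20 A × 13392 s = 417800 C.
n(e⁻) = Q/F = 417800 / 96500 = 4.330 mol.
Cu²⁺ + 2 e⁻ → Cu, so n(Cu) = n(e⁻)/2 = 2.165 mol.
m = n·M = 2.165 × 63.55 = 138 g.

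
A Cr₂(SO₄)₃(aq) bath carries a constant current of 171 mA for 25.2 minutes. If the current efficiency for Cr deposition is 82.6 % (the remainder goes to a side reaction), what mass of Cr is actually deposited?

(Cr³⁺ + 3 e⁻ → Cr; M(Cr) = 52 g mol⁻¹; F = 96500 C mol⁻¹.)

Q = I·t = 0.1710 × 1512.0 = 258.6 C.
n(e⁻) = 258.6/96500 = 0.002679 mol; theoretically n(Cr) = 0.002679/3 = 0.0008931 mol, m_theo = 0.04644 g.
At 82.6 % efficiency, m_actual = 0.826 × 0.04644 = 0.0384 g.

0.0384 g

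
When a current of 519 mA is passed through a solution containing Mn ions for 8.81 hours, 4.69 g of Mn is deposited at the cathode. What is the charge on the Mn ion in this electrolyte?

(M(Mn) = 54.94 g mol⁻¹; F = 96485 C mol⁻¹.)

+2

Q = I·t = 0.5190 A × 31716 s = 16460 C, so n(e⁻) = 16460/96485 = 0.1706 mol.
n(Mn) deposited = 4.69 / 54.94 = 0.08537 mol.
Electrons per atom = n(e⁻)/n(Mn) = 0.1706 / 0.08537 = 2.00 ≈ 2, so the ion is Mn²⁺.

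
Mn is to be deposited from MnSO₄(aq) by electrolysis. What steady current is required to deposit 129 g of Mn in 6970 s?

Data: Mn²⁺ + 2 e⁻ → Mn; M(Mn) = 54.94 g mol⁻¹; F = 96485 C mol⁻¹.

n(Mn) = 129 / 54.94 = 2.348 mol.
n(e⁻) = 2 × 2.348 = 4.696 mol.
Q = n(e⁻)·F = 4.696 × 96485 = 453100 C.
I = Q/t = 453100 / 6970.0 s = 65.0 A.

65.0 A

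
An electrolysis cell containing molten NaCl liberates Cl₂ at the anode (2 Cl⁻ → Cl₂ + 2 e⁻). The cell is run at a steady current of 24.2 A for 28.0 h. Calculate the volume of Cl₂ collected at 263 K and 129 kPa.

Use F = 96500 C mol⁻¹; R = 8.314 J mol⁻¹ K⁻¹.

214 L

Q = I·t = 24.20 A × 100800 s = 2439000 C.
n(e⁻) = Q/F = 2439000 / 96500 = 25.28 mol.
2 electrons are transferred per Cl₂ molecule, so n(Cl₂) = 25.28 / 2 = 12.64 mol.
V = nRT/P = (12.64 × 8.314 × 263) / (129 × 10³ Pa) = 0.214 m³ = 214 L.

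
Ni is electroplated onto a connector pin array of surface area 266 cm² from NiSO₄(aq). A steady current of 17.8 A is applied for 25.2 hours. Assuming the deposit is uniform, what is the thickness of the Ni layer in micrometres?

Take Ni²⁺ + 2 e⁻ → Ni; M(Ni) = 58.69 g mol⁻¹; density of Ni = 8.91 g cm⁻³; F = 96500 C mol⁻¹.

2070 μm

Q = I·t = 17.80 × 90720 = 1615000 C; n(e⁻) = 16.73 mol.
n(Ni) = n(e⁻)/2 = 8.367 mol, so m = 8.367 × 58.69 = 491.1 g.
Volume = m/ρ = 491.1 / 8.91 = 55.11 cm³.
Thickness = V/A = 55.11 / 266 = 0.207 cm = 2070 μm.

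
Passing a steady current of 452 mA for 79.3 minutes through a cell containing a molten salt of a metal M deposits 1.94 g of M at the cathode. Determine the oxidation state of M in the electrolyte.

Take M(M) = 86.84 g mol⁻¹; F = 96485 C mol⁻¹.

Q = I·t = 0.4520 A × 4758.0 s = 2151 C, so n(e⁻) = 2151/96485 = 0.02229 mol.
n(M) deposited = 1.94 / 86.84 = 0.02234 mol.
Electrons per atom = n(e⁻)/n(M) = 0.02229 / 0.02234 = 0.998 ≈ 1, so the ion is M⁺.

+1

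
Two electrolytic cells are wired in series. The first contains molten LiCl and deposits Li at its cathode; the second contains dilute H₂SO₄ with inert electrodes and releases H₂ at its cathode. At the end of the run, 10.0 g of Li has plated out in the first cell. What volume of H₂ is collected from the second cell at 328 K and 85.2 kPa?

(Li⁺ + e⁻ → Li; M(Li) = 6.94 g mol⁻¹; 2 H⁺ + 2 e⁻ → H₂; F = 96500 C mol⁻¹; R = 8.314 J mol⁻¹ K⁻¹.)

n(Li) = 10.0 / 6.94 = 1.441 mol, so n(e⁻) = 1 × 1.441 = 1.441 mol.
The cells are in series, so the same 1.441 mol of electrons passes through the second cell.
2 H⁺ + 2 e⁻ → H₂ — 2 mol e⁻ per mol H₂, so n(H₂) = 1.441/2 = 0.7205 mol.
V = nRT/P = (0.7205 × 8.314 × 328) / (85.2 × 10³) = 0.0231 m³ = 23.1 L.

23.1 L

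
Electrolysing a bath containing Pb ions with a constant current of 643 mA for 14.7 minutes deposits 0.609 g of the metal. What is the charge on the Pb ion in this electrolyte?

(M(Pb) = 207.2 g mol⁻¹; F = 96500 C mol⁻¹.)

+2

Q = I·t = 0.6430 A × 882.00 s = 567.1 C, so n(e⁻) = 567.1/96500 = 0.005877 mol.
n(Pb) deposited = 0.609 / 207.2 = 0.002939 mol.
Electrons per atom = n(e⁻)/n(Pb) = 0.005877 / 0.002939 = 2.00 ≈ 2, so the ion is Pb²⁺.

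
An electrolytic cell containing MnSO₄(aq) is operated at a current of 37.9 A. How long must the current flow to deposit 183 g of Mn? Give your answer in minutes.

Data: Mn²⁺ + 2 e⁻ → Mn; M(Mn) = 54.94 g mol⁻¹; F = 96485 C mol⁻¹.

n(Mn) = m/M = 183 / 54.94 = 3.331 mol.
Each Mn atom requires 2 electrons, so n(e⁻) = 2 × 3.331 = 6.662 mol.
Q = n(e⁻)·F = 6.662 × 96485 = 642800 C.
t = Q/I = 642800 / 37.90 A = 16960 s = 283 min.

283 min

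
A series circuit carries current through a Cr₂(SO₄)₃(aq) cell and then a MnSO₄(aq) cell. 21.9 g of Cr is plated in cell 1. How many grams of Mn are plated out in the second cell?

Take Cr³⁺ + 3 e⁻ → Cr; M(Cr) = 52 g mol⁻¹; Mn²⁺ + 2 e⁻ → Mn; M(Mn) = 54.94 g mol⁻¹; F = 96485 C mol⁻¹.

n(Cr) = 21.9 / 52 = 0.4212 mol.
Since Cr³⁺ + 3 e⁻ → Cr, n(e⁻) passed = 3 × 0.4212 = 1.263 mol.
Cells in series carry the same charge, so the same 1.263 mol of electrons passes through cell 2.
Mn²⁺ + 2 e⁻ → Mn, so n(Mn) = 1.263 / 2 = 0.6317 mol.
m(Mn) = 0.6317 × 54.94 = 34.7 g.

34.7 g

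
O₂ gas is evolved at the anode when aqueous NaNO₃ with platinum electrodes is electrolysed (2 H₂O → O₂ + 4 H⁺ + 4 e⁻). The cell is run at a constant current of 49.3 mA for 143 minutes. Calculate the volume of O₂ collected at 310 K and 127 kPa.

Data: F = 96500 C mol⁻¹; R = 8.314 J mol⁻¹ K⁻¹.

Q = I·t = 0.04930 A × 8580.0 s = 423.0 C.
n(e⁻) = Q/F = 423.0 / 96500 = 0.004383 mol.
4 electrons are transferred per O₂ molecule, so n(O₂) = 0.004383 / 4 = 0.001096 mol.
V = nRT/P = (0.001096 × 8.314 × 310) / (127 × 10³ Pa) = 2.22 × 10⁻⁵ m³ = 0.0222 L.

0.0222 L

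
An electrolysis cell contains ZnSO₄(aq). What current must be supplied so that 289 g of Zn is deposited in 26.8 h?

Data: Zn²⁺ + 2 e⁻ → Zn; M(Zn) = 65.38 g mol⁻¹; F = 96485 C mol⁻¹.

n(Zn) = 289 / 65.38 = 4.420 mol.
n(e⁻) = 2 × 4.420 = 8.841 mol.
Q = n(e⁻)·F = 8.841 × 96485 = 853000 C.
I = Q/t = 853000 / 96480 s = 8.84 A.

8.84 A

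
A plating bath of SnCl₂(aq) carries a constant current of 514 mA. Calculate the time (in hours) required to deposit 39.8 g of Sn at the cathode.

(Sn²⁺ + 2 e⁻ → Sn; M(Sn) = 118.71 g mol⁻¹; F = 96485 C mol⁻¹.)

35.0 h

n(Sn) = m/M = 39.8 / 118.71 = 0.3353 mol.
Each Sn atom requires 2 electrons, so n(e⁻) = 2 × 0.3353 = 0.6705 mol.
Q = n(e⁻)·F = 0.6705 × 96485 = 64700 C.
t = Q/I = 64700 / 0.5140 A = 125900 s = 35.0 h.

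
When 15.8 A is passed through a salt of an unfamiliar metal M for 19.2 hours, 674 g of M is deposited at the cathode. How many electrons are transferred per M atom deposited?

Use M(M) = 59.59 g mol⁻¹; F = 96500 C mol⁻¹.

Q = I·t = 15.80 A × 69120 s = 1092000 C, so n(e⁻) = 1092000/96500 = 11.32 mol.
n(M) deposited = 674 / 59.59 = 11.31 mol.
Electrons per atom = n(e⁻)/n(M) = 11.32 / 11.31 = 1.00 ≈ 1, so the ion is M⁺.

1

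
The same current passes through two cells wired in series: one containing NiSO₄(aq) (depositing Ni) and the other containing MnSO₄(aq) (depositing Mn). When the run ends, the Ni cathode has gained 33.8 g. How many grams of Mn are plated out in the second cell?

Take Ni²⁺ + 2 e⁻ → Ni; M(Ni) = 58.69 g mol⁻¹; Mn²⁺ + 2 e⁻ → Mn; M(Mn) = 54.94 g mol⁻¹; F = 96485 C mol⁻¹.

31.6 g

n(Ni) = 33.8 / 58.69 = 0.5759 mol.
Since Ni²⁺ + 2 e⁻ → Ni, n(e⁻) passed = 2 × 0.5759 = 1.152 mol.
Cells in series carry the same charge, so the same 1.152 mol of electrons passes through cell 2.
Mn²⁺ + 2 e⁻ → Mn, so n(Mn) = 1.152 / 2 = 0.5759 mol.
m(Mn) = 0.5759 × 54.94 = 31.6 g.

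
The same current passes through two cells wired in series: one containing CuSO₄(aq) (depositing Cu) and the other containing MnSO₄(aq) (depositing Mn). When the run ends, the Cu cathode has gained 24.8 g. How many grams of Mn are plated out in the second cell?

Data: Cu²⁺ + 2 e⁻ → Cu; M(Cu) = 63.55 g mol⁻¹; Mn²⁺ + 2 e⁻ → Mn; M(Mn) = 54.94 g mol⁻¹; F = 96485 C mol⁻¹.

21.4 g

n(Cu) = 24.8 / 63.55 = 0.3902 mol.
Since Cu²⁺ + 2 e⁻ → Cu, n(e⁻) passed = 2 × 0.3902 = 0.7805 mol.
Cells in series carry the same charge, so the same 0.7805 mol of electrons passes through cell 2.
Mn²⁺ + 2 e⁻ → Mn, so n(Mn) = 0.7805 / 2 = 0.3902 mol.
m(Mn) = 0.3902 × 54.94 = 21.4 g.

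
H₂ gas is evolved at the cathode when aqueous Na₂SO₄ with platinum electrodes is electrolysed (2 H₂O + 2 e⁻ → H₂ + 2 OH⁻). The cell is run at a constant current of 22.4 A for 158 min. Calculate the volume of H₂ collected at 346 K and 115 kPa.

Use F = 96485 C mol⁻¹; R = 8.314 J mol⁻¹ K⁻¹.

27.5 L

Q = I·t = 22.40 A × 9480.0 s = 212400 C.
n(e⁻) = Q/F = 212400 / 96485 = 2.201 mol.
2 electrons are transferred per H₂ molecule, so n(H₂) = 2.201 / 2 = 1.100 mol.
V = nRT/P = (1.100 × 8.314 × 346) / (115 × 10³ Pa) = 0.0275 m³ = 27.5 L.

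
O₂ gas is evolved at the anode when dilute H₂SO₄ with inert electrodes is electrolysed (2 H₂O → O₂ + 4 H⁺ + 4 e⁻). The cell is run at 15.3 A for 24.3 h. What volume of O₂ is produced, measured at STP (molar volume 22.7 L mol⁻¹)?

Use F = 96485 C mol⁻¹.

78.7 L

Q = I·t = 15.30 A × 87480 s = 1338000 C.
n(e⁻) = Q/F = 1338000 / 96485 = 13.87 mol.
4 electrons are transferred per O₂ molecule, so n(O₂) = 13.87 / 4 = 3.468 mol.
V = n × V_m = 3.468 × 22.7 = 78.7 L.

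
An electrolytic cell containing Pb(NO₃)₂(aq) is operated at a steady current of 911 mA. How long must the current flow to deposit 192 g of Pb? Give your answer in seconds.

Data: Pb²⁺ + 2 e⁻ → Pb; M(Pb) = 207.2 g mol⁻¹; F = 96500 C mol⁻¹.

n(Pb) = m/M = 192 / 207.2 = 0.9266 mol.
Each Pb atom requires 2 electrons, so n(e⁻) = 2 × 0.9266 = 1.853 mol.
Q = n(e⁻)·F = 1.853 × 96500 = 178800 C.
t = Q/I = 178800 / 0.9110 A = 196300 s.

1.96 × 10⁵ s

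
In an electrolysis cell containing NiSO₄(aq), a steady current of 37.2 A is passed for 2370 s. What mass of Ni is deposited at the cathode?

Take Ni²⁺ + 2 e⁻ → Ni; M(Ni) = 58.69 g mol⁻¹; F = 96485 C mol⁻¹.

Q = I·t = 37.20 A × 2370.0 s = 88160 C.
n(e⁻) = Q/F = 88160 / 96485 = 0.9138 mol.
Ni²⁺ + 2 e⁻ → Ni, so n(Ni) = n(e⁻)/2 = 0.4569 mol.
m = n·M = 0.4569 × 58.69 = 26.8 g.

26.8 g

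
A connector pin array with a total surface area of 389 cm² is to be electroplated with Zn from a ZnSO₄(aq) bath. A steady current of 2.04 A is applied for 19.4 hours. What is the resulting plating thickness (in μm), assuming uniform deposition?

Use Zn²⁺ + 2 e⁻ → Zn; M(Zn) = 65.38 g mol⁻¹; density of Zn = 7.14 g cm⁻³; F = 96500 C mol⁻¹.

Q = I·t = 2.040 × 69840 = 142500 C; n(e⁻) = 1.476 mol.
n(Zn) = n(e⁻)/2 = 0.7382 mol, so m = 0.7382 × 65.38 = 48.26 g.
Volume = m/ρ = 48.26 / 7.14 = 6.760 cm³.
Thickness = V/A = 6.760 / 389 = 0.0174 cm = 174 μm.

174 μm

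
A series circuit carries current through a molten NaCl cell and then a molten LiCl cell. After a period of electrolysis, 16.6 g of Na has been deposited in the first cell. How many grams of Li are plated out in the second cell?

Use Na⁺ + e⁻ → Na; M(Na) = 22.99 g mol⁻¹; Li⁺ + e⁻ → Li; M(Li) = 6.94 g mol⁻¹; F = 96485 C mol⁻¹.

5.01 g

n(Na) = 16.6 / 22.99 = 0.7221 mol.
Since Na⁺ + e⁻ → Na, n(e⁻) passed = 1 × 0.7221 = 0.7221 mol.
Cells in series carry the same charge, so the same 0.7221 mol of electrons passes through cell 2.
Li⁺ + e⁻ → Li, so n(Li) = 0.7221 / 1 = 0.7221 mol.
m(Li) = 0.7221 × 6.94 = 5.01 g.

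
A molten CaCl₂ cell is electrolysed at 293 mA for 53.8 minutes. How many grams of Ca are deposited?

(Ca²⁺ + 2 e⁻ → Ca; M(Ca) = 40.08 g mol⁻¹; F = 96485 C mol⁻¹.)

Q = I·t = 0.2930 A × 3228.0 s = 945.8 C.
n(e⁻) = Q/F = 945.8 / 96485 = 0.009803 mol.
Ca²⁺ + 2 e⁻ → Ca, so n(Ca) = n(e⁻)/2 = 0.004901 mol.
m = n·M = 0.004901 × 40.08 = 0.196 g.

0.196 g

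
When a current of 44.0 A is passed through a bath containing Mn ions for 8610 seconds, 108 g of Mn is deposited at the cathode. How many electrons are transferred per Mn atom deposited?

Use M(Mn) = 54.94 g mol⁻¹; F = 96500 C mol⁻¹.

Q = I·t = 44.00 A × 8610.0 s = 378800 C, so n(e⁻) = 378800/96500 = 3.926 mol.
n(Mn) deposited = 108 / 54.94 = 1.966 mol.
Electrons per atom = n(e⁻)/n(Mn) = 3.926 / 1.966 = 2.00 ≈ 2, so the ion is Mn²⁺.

2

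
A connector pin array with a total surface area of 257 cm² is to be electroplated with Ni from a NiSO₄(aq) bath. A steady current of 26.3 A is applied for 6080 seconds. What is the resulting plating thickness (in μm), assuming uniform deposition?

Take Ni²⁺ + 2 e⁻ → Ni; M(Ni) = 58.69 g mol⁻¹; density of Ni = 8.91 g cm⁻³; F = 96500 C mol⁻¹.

Q = I·t = 26.30 × 6080.0 = 159900 C; n(e⁻) = 1.657 mol.
n(Ni) = n(e⁻)/2 = 0.8285 mol, so m = 0.8285 × 58.69 = 48.63 g.
Volume = m/ρ = 48.63 / 8.91 = 5.457 cm³.
Thickness = V/A = 5.457 / 257 = 0.0212 cm = 212 μm.

212 μm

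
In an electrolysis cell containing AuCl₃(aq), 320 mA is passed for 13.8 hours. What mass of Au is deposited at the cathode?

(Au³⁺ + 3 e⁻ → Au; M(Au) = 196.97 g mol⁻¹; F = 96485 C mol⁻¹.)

10.8 g

Q = I·t = 0.3200 A × 49680 s = 15900 C.
n(e⁻) = Q/F = 15900 / 96485 = 0.1648 mol.
Au³⁺ + 3 e⁻ → Au, so n(Au) = n(e⁻)/3 = 0.05492 mol.
m = n·M = 0.05492 × 196.97 = 10.8 g.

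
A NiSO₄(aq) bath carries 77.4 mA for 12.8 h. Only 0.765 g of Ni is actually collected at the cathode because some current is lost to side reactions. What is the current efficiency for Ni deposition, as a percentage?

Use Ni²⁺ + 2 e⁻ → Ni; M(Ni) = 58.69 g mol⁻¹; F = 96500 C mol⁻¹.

70.5 %

Q = I·t = 0.07740 × 46080 = 3567 C; n(e⁻) = 3567/96500 = 0.03696 mol.
Theoretical n(Ni) = n(e⁻)/2 = 0.01848 mol, i.e. m_theo = 0.01848 × 58.69 = 1.085 g.
Efficiency = m_actual / m_theo = 0.765 / 1.085 = 70.5 %.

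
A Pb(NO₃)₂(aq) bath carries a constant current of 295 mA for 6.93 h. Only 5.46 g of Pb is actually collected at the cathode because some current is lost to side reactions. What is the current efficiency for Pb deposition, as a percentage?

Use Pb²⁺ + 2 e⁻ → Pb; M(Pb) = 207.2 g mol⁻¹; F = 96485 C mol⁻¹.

69.1 %

Q = I·t = 0.2950 × 24948 = 7360 C; n(e⁻) = 7360/96485 = 0.07628 mol.
Theoretical n(Pb) = n(e⁻)/2 = 0.03814 mol, i.e. m_theo = 0.03814 × 207.2 = 7.902 g.
Efficiency = m_actual / m_theo = 5.46 / 7.902 = 69.1 %.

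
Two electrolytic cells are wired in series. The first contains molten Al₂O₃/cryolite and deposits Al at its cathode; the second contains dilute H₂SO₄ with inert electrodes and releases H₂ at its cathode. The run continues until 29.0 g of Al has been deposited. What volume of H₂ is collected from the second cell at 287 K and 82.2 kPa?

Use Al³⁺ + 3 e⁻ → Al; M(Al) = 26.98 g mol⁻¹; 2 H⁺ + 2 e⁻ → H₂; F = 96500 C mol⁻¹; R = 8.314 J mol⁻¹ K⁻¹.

46.8 L

n(Al) = 29.0 / 26.98 = 1.075 mol, so n(e⁻) = 3 × 1.075 = 3.225 mol.
The cells are in series, so the same 3.225 mol of electrons passes through the second cell.
2 H⁺ + 2 e⁻ → H₂ — 2 mol e⁻ per mol H₂, so n(H₂) = 3.225/2 = 1.612 mol.
V = nRT/P = (1.612 × 8.314 × 287) / (82.2 × 10³) = 0.0468 m³ = 46.8 L.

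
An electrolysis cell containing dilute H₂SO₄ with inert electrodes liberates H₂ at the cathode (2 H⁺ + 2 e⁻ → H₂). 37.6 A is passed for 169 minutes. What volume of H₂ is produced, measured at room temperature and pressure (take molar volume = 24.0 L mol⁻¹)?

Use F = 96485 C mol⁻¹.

Q = I·t = 37.60 A × 10140 s = 381300 C.
n(e⁻) = Q/F = 381300 / 96485 = 3.952 mol.
2 electrons are transferred per H₂ molecule, so n(H₂) = 3.952 / 2 = 1.976 mol.
V = n × V_m = 1.976 × 24.0 = 47.4 L.

47.4 L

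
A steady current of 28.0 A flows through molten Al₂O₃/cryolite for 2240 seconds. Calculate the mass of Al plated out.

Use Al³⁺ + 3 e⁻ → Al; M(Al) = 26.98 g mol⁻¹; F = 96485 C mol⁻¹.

Q = I·t = 28.00 A × 2240.0 s = 62720 C.
n(e⁻) = Q/F = 62720 / 96485 = 0.6500 mol.
Al³⁺ + 3 e⁻ → Al, so n(Al) = n(e⁻)/3 = 0.2167 mol.
m = n·M = 0.2167 × 26.98 = 5.85 g.

5.85 g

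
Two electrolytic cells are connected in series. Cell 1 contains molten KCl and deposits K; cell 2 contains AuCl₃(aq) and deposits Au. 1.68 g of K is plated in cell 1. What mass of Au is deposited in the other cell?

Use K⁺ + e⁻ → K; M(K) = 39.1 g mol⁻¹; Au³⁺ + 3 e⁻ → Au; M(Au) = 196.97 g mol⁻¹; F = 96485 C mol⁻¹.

2.82 g

n(K) = 1.68 / 39.1 = 0.04297 mol.
Since K⁺ + e⁻ → K, n(e⁻) passed = 1 × 0.04297 = 0.04297 mol.
Cells in series carry the same charge, so the same 0.04297 mol of electrons passes through cell 2.
Au³⁺ + 3 e⁻ → Au, so n(Au) = 0.04297 / 3 = 0.01432 mol.
m(Au) = 0.01432 × 196.97 = 2.82 g.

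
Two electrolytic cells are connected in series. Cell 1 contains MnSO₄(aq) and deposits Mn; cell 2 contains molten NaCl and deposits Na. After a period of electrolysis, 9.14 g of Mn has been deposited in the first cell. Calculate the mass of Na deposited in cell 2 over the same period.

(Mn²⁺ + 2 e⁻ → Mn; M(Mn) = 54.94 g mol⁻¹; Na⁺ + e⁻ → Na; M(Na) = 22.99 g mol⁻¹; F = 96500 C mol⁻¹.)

n(Mn) = 9.14 / 54.94 = 0.1664 mol.
Since Mn²⁺ + 2 e⁻ → Mn, n(e⁻) passed = 2 × 0.1664 = 0.3327 mol.
Cells in series carry the same charge, so the same 0.3327 mol of electrons passes through cell 2.
Na⁺ + e⁻ → Na, so n(Na) = 0.3327 / 1 = 0.3327 mol.
m(Na) = 0.3327 × 22.99 = 7.65 g.

7.65 g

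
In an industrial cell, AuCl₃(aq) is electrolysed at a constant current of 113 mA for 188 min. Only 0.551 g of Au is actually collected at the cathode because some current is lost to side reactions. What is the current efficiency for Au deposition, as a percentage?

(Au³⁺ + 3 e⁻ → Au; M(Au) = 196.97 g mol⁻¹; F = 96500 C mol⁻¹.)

Q = I·t = 0.1130 × 11280 = 1275 C; n(e⁻) = 1275/96500 = 0.01321 mol.
Theoretical n(Au) = n(e⁻)/3 = 0.004403 mol, i.e. m_theo = 0.004403 × 196.97 = 0.8672 g.
Efficiency = m_actual / m_theo = 0.551 / 0.8672 = 63.5 %.

63.5 %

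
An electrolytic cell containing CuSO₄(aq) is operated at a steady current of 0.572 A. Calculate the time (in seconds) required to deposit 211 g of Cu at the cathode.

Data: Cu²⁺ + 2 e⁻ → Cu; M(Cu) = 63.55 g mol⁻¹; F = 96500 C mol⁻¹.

1.12 × 10⁶ s

n(Cu) = m/M = 211 / 63.55 = 3.320 mol.
Each Cu atom requires 2 electrons, so n(e⁻) = 2 × 3.320 = 6.640 mol.
Q = n(e⁻)·F = 6.640 × 96500 = 640800 C.
t = Q/I = 640800 / 0.5720 A = 1120000 s.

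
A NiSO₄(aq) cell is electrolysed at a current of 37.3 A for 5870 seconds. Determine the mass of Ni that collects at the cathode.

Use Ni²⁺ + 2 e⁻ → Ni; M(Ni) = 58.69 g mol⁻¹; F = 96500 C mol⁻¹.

66.6 g

Q = I·t = 37.30 A × 5870.0 s = 219000 C.
n(e⁻) = Q/F = 219000 / 96500 = 2.269 mol.
Ni²⁺ + 2 e⁻ → Ni, so n(Ni) = n(e⁻)/2 = 1.134 mol.
m = n·M = 1.134 × 58.69 = 66.6 g.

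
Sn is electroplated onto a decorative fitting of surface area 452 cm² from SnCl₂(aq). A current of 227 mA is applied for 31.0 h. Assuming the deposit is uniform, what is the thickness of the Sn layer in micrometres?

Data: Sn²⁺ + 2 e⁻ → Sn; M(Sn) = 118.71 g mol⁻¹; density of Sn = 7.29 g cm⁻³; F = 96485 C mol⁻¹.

47.3 μm

Q = I·t = 0.2270 × 111600 = 25330 C; n(e⁻) = 0.2626 mol.
n(Sn) = n(e⁻)/2 = 0.1313 mol, so m = 0.1313 × 118.71 = 15.58 g.
Volume = m/ρ = 15.58 / 7.29 = 2.138 cm³.
Thickness = V/A = 2.138 / 452 = 0.00473 cm = 47.3 μm.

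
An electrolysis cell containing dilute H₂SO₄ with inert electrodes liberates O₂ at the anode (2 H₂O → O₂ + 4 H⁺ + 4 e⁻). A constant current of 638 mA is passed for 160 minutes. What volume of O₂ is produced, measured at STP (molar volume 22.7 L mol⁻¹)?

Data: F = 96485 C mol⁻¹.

Q = I·t = 0.6380 A × 9600.0 s = 6125 C.
n(e⁻) = Q/F = 6125 / 96485 = 0.06348 mol.
4 electrons are transferred per O₂ molecule, so n(O₂) = 0.06348 / 4 = 0.01587 mol.
V = n × V_m = 0.01587 × 22.7 = 0.360 L.

0.360 L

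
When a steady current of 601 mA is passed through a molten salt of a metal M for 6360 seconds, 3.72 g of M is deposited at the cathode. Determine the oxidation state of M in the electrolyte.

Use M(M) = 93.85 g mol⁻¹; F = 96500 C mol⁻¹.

Q = I·t = 0.6010 A × 6360.0 s = 3822 C, so n(e⁻) = 3822/96500 = 0.03961 mol.
n(M) deposited = 3.72 / 93.85 = 0.03964 mol.
Electrons per atom = n(e⁻)/n(M) = 0.03961 / 0.03964 = 0.999 ≈ 1, so the ion is M⁺.

+1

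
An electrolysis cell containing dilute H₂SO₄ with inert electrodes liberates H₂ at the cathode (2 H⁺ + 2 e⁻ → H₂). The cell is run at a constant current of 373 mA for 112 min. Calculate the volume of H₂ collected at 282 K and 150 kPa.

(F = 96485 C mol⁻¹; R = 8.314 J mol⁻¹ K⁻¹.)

Q = I·t = 0.3730 A × 6720.0 s = 2507 C.
n(e⁻) = Q/F = 2507 / 96485 = 0.02598 mol.
2 electrons are transferred per H₂ molecule, so n(H₂) = 0.02598 / 2 = 0.01299 mol.
V = nRT/P = (0.01299 × 8.314 × 282) / (150 × 10³ Pa) = 2.03 × 10⁻⁴ m³ = 0.203 L.

0.203 L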